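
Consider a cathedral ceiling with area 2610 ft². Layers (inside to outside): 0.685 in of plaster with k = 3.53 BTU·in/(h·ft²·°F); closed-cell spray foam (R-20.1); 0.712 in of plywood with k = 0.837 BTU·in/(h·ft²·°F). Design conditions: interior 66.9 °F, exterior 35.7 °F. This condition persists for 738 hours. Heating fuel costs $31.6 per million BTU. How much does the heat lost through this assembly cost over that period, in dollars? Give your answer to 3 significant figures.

89.8 dollars

0.685/3.53 = 0.1941
0.712/0.837 = 0.8507
R_total = 0.1941 + 20.1 + 0.8507 = 21.14 ft²·°F·h/BTU
Q = 2610 × (66.9 − 35.7) / 21.14 = 3851 BTU/h
E = 3851 × 738 = 2842000 BTU
Cost = 2842000/10⁶ × 31.6 = $89.81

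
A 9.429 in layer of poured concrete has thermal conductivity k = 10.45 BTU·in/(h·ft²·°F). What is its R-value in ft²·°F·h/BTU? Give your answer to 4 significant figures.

R = L/k = 9.429/10.45 = 0.9023 ft²·°F·h/BTU

0.9023 ft²·°F·h/BTU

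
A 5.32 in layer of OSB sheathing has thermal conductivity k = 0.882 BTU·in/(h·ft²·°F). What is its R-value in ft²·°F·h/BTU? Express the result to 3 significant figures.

R = L/k = 5.32/0.882 = 6.032 ft²·°F·h/BTU

6.03 ft²·°F·h/BTU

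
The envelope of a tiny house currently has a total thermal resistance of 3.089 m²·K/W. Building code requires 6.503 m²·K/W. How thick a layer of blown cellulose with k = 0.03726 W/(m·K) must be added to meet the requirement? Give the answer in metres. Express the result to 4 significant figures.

ΔR = 6.503 − 3.089 = 3.414 m²·K/W
L = ΔR × k = 3.414 × 0.03726 = 0.12721 m

0.1272 m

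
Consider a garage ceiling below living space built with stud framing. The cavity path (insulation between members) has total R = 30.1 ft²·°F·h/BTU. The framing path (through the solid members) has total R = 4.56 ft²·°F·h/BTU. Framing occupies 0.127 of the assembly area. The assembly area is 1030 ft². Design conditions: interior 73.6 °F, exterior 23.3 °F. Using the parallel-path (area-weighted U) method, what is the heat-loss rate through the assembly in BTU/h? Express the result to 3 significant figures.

U_eff = 0.873/30.1 + 0.127/4.56 = 0.029 + 0.02785 = 0.05685
R_eff = 1/U_eff = 17.59 ft²·°F·h/BTU
Q = 1030 × (73.6 − 23.3) / 17.59 = 2946 BTU/h

2950 BTU/h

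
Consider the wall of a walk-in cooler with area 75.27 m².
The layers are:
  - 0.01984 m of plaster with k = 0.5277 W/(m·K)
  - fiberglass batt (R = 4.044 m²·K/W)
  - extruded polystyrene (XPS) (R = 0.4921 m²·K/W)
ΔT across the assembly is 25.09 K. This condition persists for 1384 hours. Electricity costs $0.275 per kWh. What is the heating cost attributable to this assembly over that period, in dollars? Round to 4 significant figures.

157.2 dollars

0.01984/0.5277 = 0.037597
R_total = 0.037597 + 4.044 + 0.4921 = 4.5737 m²·K/W
Q = 75.27 × 25.09 / 4.5737 = 412.91 W
E = 412.91 W × 1384 h / 1000 = 571.47 kWh
Cost = 571.47 × 0.275 = $157.15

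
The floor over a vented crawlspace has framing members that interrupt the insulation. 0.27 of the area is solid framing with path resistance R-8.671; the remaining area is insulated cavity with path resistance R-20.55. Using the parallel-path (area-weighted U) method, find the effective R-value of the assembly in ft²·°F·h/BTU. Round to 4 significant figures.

U_eff = 0.73/20.55 + 0.27/8.671 = 0.035523 + 0.031138 = 0.066661
R_eff = 1/U_eff = 15.001 ft²·°F·h/BTU

15.00 ft²·°F·h/BTU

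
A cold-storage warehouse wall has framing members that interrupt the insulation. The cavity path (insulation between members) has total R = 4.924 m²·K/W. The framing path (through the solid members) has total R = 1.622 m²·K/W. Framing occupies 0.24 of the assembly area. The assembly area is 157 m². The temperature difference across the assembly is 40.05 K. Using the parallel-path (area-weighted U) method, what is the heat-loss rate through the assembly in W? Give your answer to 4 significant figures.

1901 W

U_eff = 0.76/4.924 + 0.24/1.622 = 0.15435 + 0.14797 = 0.30231
R_eff = 1/U_eff = 3.3078 m²·K/W
Q = 157 × 40.05 / 3.3078 = 1900.9 W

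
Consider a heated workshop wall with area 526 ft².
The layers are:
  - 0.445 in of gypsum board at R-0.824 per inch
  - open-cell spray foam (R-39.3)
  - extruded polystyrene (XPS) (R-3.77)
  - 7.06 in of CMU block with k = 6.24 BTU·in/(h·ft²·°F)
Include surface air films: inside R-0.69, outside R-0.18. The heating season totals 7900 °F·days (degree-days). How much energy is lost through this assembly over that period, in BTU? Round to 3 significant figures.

2190000 BTU

0.445 × 0.824 = 0.3667
7.06/6.24 = 1.131
R_total = 0.69 + 0.3667 + 39.3 + 3.77 + 1.131 + 0.18 = 45.44 ft²·°F·h/BTU
E = A × HDD × 24 / R = 526 × 7900 × 24 / 45.44 = 2195000 BTU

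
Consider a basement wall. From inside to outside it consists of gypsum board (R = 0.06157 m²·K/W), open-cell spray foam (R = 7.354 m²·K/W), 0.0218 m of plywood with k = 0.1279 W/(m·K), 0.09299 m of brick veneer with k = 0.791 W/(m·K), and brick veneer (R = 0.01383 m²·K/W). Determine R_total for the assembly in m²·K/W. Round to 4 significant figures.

0.0218/0.1279 = 0.17045
0.09299/0.791 = 0.11756
R_total = 0.06157 + 7.354 + 0.17045 + 0.11756 + 0.01383 = 7.7174 m²·K/W

7.717 m²·K/W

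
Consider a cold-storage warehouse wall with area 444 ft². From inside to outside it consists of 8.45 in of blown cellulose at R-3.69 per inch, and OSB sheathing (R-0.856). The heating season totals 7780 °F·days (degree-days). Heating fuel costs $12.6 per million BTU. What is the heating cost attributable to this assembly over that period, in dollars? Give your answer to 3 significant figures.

32.6 dollars

8.45 × 3.69 = 31.18
R_total = 31.18 + 0.856 = 32.04 ft²·°F·h/BTU
E = A × HDD × 24 / R = 444 × 7780 × 24 / 32.04 = 2588000 BTU
Cost = 2588000/10⁶ × 12.6 = $32.61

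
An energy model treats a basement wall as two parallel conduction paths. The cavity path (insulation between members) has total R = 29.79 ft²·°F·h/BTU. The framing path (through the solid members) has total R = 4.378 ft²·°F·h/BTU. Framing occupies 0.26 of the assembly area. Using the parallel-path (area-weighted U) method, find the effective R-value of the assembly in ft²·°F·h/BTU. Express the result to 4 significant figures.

11.87 ft²·°F·h/BTU

U_eff = 0.74/29.79 + 0.26/4.378 = 0.024841 + 0.059388 = 0.084228
R_eff = 1/U_eff = 11.872 ft²·°F·h/BTU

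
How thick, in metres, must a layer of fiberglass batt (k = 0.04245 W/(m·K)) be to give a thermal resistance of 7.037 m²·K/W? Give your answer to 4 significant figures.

0.2987 m

L = R·k = 7.037 × 0.04245 = 0.29872 m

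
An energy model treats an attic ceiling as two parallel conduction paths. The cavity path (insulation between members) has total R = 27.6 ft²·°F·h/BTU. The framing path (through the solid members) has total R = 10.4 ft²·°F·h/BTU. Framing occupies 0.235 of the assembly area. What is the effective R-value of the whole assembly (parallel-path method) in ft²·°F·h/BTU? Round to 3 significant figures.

19.9 ft²·°F·h/BTU

U_eff = 0.765/27.6 + 0.235/10.4 = 0.02772 + 0.0226 = 0.05031
R_eff = 1/U_eff = 19.88 ft²·°F·h/BTU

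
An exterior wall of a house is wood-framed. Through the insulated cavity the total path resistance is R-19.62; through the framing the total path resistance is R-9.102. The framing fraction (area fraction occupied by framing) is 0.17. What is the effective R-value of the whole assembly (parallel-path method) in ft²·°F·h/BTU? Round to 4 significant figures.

16.40 ft²·°F·h/BTU

U_eff = 0.83/19.62 + 0.17/9.102 = 0.042304 + 0.018677 = 0.060981
R_eff = 1/U_eff = 16.399 ft²·°F·h/BTU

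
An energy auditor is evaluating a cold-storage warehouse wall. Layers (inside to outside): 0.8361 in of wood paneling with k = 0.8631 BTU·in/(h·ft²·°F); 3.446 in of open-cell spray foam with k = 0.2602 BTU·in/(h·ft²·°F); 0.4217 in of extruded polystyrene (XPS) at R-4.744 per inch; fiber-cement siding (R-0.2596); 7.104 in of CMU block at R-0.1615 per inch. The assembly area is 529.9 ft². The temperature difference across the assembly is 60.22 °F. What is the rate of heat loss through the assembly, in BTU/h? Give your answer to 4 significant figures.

0.8361/0.8631 = 0.96872
3.446/0.2602 = 13.244
0.4217 × 4.744 = 2.0005
7.104 × 0.1615 = 1.1473
R_total = 0.96872 + 13.244 + 2.0005 + 0.2596 + 1.1473 = 17.62 ft²·°F·h/BTU
Q = A·ΔT/R = 529.9 × 60.22 / 17.62 = 1811.1 BTU/h

1811 BTU/h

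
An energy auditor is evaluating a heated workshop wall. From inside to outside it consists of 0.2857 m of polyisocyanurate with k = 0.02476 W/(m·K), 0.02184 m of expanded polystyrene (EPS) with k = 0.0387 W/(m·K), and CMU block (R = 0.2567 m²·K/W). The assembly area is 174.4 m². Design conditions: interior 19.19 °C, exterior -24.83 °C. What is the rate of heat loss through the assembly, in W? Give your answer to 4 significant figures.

0.2857/0.02476 = 11.539
0.02184/0.0387 = 0.56434
R_total = 11.539 + 0.56434 + 0.2567 = 12.36 m²·K/W
Q = A·ΔT/R = 174.4 × (19.19 − (-24.83)) / 12.36 = 621.13 W

621.1 W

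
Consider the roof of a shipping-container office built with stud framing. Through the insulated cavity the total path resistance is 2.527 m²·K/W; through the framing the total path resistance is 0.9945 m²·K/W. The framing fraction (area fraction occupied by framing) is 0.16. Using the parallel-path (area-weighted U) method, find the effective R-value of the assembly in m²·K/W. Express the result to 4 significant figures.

U_eff = 0.84/2.527 + 0.16/0.9945 = 0.33241 + 0.16088 = 0.49329
R_eff = 1/U_eff = 2.0272 m²·K/W

2.027 m²·K/W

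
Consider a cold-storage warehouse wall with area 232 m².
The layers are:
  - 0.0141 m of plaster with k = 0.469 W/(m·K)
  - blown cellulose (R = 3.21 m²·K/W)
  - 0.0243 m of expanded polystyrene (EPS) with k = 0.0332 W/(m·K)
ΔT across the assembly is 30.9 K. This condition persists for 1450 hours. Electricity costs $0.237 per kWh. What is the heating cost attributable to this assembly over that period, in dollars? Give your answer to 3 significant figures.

0.0141/0.469 = 0.03006
0.0243/0.0332 = 0.7319
R_total = 0.03006 + 3.21 + 0.7319 = 3.972 m²·K/W
Q = 232 × 30.9 / 3.972 = 1805 W
E = 1805 W × 1450 h / 1000 = 2617 kWh
Cost = 2617 × 0.237 = $620.2

620 dollars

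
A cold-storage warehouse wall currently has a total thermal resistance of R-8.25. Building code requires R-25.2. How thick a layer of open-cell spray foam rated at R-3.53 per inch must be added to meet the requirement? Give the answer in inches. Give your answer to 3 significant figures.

ΔR = 25.2 − 8.25 = 16.95 ft²·°F·h/BTU
L = ΔR / (R/in) = 16.95/3.53 = 4.802 in

4.80 in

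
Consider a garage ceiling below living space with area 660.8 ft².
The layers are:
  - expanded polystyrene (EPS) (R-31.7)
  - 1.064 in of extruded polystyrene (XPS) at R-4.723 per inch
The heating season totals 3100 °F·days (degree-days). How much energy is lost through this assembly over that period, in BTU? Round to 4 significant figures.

1.064 × 4.723 = 5.0253
R_total = 31.7 + 5.0253 = 36.725 ft²·°F·h/BTU
E = A × HDD × 24 / R = 660.8 × 3100 × 24 / 36.725 = 1338700 BTU

1339000 BTU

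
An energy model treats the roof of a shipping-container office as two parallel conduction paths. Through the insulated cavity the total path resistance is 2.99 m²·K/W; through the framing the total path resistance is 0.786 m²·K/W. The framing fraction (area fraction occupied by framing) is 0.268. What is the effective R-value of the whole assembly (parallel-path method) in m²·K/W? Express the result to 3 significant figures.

1.71 m²·K/W

U_eff = 0.732/2.99 + 0.268/0.786 = 0.2448 + 0.341 = 0.5858
R_eff = 1/U_eff = 1.707 m²·K/W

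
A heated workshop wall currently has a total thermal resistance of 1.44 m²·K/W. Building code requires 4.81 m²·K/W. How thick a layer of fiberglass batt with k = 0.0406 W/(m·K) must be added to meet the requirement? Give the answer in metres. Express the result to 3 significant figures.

0.137 m

ΔR = 4.81 − 1.44 = 3.37 m²·K/W
L = ΔR × k = 3.37 × 0.0406 = 0.1368 m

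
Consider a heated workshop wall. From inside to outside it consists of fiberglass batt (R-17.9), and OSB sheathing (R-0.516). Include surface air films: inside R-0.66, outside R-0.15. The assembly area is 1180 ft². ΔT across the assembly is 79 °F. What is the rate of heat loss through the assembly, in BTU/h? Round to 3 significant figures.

4850 BTU/h

R_total = 0.66 + 17.9 + 0.516 + 0.15 = 19.23 ft²·°F·h/BTU
Q = A·ΔT/R = 1180 × 79 / 19.23 = 4849 BTU/h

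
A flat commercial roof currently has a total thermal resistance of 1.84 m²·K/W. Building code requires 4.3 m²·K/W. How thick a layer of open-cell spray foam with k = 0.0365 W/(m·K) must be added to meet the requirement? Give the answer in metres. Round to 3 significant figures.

ΔR = 4.3 − 1.84 = 2.46 m²·K/W
L = ΔR × k = 2.46 × 0.0365 = 0.08979 m

0.0898 m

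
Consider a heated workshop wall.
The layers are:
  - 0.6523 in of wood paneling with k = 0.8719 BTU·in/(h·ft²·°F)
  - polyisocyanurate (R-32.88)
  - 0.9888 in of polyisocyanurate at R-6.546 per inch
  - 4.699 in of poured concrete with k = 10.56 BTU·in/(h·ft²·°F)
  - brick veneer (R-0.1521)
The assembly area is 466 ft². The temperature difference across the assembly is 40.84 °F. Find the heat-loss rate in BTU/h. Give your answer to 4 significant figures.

0.6523/0.8719 = 0.74814
0.9888 × 6.546 = 6.4727
4.699/10.56 = 0.44498
R_total = 0.74814 + 32.88 + 6.4727 + 0.44498 + 0.1521 = 40.698 ft²·°F·h/BTU
Q = A·ΔT/R = 466 × 40.84 / 40.698 = 467.63 BTU/h

467.6 BTU/h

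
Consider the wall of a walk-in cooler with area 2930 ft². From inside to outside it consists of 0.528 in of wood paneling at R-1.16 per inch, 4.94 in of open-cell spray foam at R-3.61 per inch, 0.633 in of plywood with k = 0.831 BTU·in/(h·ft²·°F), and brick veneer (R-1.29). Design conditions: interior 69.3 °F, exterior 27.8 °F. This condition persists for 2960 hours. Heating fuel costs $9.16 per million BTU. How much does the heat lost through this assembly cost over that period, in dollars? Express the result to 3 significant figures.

0.528 × 1.16 = 0.6125
4.94 × 3.61 = 17.83
0.633/0.831 = 0.7617
R_total = 0.6125 + 17.83 + 0.7617 + 1.29 = 20.5 ft²·°F·h/BTU
Q = 2930 × (69.3 − 27.8) / 20.5 = 5932 BTU/h
E = 5932 × 2960 = 17560000 BTU
Cost = 17560000/10⁶ × 9.16 = $160.8

161 dollars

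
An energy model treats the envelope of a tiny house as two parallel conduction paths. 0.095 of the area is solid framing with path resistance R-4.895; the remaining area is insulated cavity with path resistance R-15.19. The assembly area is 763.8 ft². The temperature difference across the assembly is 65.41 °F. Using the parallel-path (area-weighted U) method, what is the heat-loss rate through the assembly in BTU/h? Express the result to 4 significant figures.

U_eff = 0.905/15.19 + 0.095/4.895 = 0.059579 + 0.019408 = 0.078986
R_eff = 1/U_eff = 12.66 ft²·°F·h/BTU
Q = 763.8 × 65.41 / 12.66 = 3946.2 BTU/h

3946 BTU/h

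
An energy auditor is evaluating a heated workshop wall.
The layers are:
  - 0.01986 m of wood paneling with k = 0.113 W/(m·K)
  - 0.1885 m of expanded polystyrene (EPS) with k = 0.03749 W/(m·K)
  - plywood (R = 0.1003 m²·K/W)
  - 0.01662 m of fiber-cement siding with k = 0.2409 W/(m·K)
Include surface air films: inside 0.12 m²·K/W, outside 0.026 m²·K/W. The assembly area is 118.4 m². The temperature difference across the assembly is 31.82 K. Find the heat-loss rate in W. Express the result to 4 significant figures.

682.6 W

0.01986/0.113 = 0.17575
0.1885/0.03749 = 5.028
0.01662/0.2409 = 0.068991
R_total = 0.12 + 0.17575 + 5.028 + 0.1003 + 0.068991 + 0.026 = 5.5191 m²·K/W
Q = A·ΔT/R = 118.4 × 31.82 / 5.5191 = 682.63 W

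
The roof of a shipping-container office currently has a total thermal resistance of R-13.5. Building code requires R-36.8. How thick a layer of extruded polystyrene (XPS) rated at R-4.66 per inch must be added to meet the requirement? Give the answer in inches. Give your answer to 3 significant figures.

ΔR = 36.8 − 13.5 = 23.3 ft²·°F·h/BTU
L = ΔR / (R/in) = 23.3/4.66 = 5 in

5.00 in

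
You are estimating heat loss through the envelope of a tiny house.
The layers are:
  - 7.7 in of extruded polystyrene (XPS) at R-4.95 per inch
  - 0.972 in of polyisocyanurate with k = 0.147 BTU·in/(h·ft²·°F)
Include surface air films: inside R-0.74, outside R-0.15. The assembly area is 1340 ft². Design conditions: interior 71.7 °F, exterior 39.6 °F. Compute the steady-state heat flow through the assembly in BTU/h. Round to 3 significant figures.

7.7 × 4.95 = 38.12
0.972/0.147 = 6.612
R_total = 0.74 + 38.12 + 6.612 + 0.15 = 45.62 ft²·°F·h/BTU
Q = A·ΔT/R = 1340 × (71.7 − 39.6) / 45.62 = 942.9 BTU/h

943 BTU/h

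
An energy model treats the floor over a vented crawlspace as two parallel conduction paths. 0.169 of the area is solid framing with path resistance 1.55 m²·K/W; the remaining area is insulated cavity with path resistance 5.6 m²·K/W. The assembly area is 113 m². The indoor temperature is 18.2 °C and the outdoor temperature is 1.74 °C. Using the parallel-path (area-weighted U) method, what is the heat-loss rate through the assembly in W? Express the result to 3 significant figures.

479 W

U_eff = 0.831/5.6 + 0.169/1.55 = 0.1484 + 0.109 = 0.2574
R_eff = 1/U_eff = 3.885 m²·K/W
Q = 113 × (18.2 − 1.74) / 3.885 = 478.8 W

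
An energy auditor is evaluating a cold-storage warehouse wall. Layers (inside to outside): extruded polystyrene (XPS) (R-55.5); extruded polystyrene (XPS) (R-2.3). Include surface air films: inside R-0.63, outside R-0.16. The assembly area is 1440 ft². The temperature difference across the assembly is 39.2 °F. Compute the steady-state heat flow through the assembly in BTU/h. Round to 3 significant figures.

963 BTU/h

R_total = 0.63 + 55.5 + 2.3 + 0.16 = 58.59 ft²·°F·h/BTU
Q = A·ΔT/R = 1440 × 39.2 / 58.59 = 963.4 BTU/h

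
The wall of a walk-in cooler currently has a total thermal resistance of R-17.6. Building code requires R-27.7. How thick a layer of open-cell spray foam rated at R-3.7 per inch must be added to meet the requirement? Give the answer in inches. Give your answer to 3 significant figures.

2.73 in

ΔR = 27.7 − 17.6 = 10.1 ft²·°F·h/BTU
L = ΔR / (R/in) = 10.1/3.7 = 2.73 in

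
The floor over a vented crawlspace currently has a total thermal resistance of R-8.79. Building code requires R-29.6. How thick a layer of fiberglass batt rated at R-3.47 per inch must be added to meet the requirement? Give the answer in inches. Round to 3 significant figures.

ΔR = 29.6 − 8.79 = 20.81 ft²·°F·h/BTU
L = ΔR / (R/in) = 20.81/3.47 = 5.997 in

6.00 in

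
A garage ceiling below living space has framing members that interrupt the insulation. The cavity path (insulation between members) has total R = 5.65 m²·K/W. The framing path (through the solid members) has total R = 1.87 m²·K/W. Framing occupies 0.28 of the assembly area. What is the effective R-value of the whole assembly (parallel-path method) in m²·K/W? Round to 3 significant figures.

U_eff = 0.72/5.65 + 0.28/1.87 = 0.1274 + 0.1497 = 0.2772
R_eff = 1/U_eff = 3.608 m²·K/W

3.61 m²·K/W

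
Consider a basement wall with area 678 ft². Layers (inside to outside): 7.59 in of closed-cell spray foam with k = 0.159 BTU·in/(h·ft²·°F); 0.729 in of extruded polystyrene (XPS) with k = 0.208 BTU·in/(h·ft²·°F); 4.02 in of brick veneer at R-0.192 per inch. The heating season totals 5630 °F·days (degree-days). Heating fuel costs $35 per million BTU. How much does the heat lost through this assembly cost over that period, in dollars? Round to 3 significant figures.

61.6 dollars

7.59/0.159 = 47.74
0.729/0.208 = 3.505
4.02 × 0.192 = 0.7718
R_total = 47.74 + 3.505 + 0.7718 = 52.01 ft²·°F·h/BTU
E = A × HDD × 24 / R = 678 × 5630 × 24 / 52.01 = 1761000 BTU
Cost = 1761000/10⁶ × 35 = $61.65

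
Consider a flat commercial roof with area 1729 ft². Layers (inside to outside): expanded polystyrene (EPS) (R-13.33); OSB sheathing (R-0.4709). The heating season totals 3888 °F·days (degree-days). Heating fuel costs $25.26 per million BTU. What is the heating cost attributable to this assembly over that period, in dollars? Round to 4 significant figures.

295.3 dollars

R_total = 13.33 + 0.4709 = 13.801 ft²·°F·h/BTU
E = A × HDD × 24 / R = 1729 × 3888 × 24 / 13.801 = 11690000 BTU
Cost = 11690000/10⁶ × 25.26 = $295.3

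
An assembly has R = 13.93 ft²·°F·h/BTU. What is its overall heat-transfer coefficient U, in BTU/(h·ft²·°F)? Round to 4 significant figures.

U = 1/R = 1/13.93 = 0.071788

0.07179 BTU/(h·ft²·°F)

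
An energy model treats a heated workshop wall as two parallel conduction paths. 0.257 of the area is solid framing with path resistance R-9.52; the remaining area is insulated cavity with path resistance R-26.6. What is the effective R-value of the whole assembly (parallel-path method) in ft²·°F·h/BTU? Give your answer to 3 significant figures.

U_eff = 0.743/26.6 + 0.257/9.52 = 0.02793 + 0.027 = 0.05493
R_eff = 1/U_eff = 18.21 ft²·°F·h/BTU

18.2 ft²·°F·h/BTU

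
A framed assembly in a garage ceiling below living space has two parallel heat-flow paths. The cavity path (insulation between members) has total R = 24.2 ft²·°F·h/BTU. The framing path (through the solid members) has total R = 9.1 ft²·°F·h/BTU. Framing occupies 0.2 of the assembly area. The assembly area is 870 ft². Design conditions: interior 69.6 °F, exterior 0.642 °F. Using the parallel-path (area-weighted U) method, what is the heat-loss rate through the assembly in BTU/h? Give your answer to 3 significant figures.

3300 BTU/h

U_eff = 0.8/24.2 + 0.2/9.1 = 0.03306 + 0.02198 = 0.05504
R_eff = 1/U_eff = 18.17 ft²·°F·h/BTU
Q = 870 × (69.6 − 0.642) / 18.17 = 3302 BTU/h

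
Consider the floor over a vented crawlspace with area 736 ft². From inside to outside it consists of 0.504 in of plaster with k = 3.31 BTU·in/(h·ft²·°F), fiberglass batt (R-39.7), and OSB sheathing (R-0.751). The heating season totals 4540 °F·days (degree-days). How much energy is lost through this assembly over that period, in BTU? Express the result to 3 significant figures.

0.504/3.31 = 0.1523
R_total = 0.1523 + 39.7 + 0.751 = 40.6 ft²·°F·h/BTU
E = A × HDD × 24 / R = 736 × 4540 × 24 / 40.6 = 1975000 BTU

1980000 BTU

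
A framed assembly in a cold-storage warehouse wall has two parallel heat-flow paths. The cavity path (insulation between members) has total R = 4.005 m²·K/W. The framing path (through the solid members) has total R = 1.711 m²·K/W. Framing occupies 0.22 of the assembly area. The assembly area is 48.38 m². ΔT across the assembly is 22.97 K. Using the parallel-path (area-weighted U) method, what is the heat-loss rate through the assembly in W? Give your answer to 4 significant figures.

U_eff = 0.78/4.005 + 0.22/1.711 = 0.19476 + 0.12858 = 0.32334
R_eff = 1/U_eff = 3.0928 m²·K/W
Q = 48.38 × 22.97 / 3.0928 = 359.32 W

359.3 W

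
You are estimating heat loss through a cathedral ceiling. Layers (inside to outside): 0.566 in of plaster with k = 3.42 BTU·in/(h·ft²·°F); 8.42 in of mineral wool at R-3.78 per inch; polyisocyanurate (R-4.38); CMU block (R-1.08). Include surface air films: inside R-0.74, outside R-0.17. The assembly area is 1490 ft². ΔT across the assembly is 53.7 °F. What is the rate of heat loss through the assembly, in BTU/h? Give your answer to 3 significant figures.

0.566/3.42 = 0.1655
8.42 × 3.78 = 31.83
R_total = 0.74 + 0.1655 + 31.83 + 4.38 + 1.08 + 0.17 = 38.36 ft²·°F·h/BTU
Q = A·ΔT/R = 1490 × 53.7 / 38.36 = 2086 BTU/h

2090 BTU/h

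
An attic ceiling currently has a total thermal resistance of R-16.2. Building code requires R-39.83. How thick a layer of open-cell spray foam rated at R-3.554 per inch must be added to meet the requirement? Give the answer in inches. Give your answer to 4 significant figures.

ΔR = 39.83 − 16.2 = 23.63 ft²·°F·h/BTU
L = ΔR / (R/in) = 23.63/3.554 = 6.6488 in

6.649 in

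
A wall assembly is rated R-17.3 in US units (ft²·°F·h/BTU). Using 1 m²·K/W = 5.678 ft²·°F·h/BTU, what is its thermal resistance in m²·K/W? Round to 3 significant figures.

3.05 m²·K/W

R_SI = 17.3/5.678 = 3.047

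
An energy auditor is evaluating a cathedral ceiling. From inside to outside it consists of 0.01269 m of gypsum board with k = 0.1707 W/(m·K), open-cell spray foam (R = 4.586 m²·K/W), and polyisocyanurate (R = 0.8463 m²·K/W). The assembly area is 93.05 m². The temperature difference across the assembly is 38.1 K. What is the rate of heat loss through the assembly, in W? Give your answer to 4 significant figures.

0.01269/0.1707 = 0.074341
R_total = 0.074341 + 4.586 + 0.8463 = 5.5066 m²·K/W
Q = A·ΔT/R = 93.05 × 38.1 / 5.5066 = 643.81 W

643.8 W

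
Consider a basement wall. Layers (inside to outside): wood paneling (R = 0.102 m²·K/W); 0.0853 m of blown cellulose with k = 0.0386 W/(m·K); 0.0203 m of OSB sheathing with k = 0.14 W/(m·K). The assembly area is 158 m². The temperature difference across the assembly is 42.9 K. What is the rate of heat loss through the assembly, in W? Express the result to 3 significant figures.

0.0853/0.0386 = 2.21
0.0203/0.14 = 0.145
R_total = 0.102 + 2.21 + 0.145 = 2.457 m²·K/W
Q = A·ΔT/R = 158 × 42.9 / 2.457 = 2759 W

2760 W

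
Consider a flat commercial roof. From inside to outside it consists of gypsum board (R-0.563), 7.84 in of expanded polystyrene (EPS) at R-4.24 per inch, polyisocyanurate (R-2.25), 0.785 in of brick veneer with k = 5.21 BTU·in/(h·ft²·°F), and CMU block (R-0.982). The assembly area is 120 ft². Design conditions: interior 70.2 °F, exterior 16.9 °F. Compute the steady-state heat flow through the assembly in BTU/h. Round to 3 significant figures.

7.84 × 4.24 = 33.24
0.785/5.21 = 0.1507
R_total = 0.563 + 33.24 + 2.25 + 0.1507 + 0.982 = 37.19 ft²·°F·h/BTU
Q = A·ΔT/R = 120 × (70.2 − 16.9) / 37.19 = 172 BTU/h

172 BTU/h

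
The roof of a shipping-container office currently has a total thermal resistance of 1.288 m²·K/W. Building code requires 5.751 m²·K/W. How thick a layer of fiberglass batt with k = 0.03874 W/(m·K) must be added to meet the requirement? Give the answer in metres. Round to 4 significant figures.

0.1729 m

ΔR = 5.751 − 1.288 = 4.463 m²·K/W
L = ΔR × k = 4.463 × 0.03874 = 0.1729 m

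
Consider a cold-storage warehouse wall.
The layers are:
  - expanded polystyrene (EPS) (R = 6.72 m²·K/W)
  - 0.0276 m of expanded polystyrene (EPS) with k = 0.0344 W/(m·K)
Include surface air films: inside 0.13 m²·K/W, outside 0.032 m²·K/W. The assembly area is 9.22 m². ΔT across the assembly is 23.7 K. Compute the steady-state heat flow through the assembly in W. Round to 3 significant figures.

0.0276/0.0344 = 0.8023
R_total = 0.13 + 6.72 + 0.8023 + 0.032 = 7.684 m²·K/W
Q = A·ΔT/R = 9.22 × 23.7 / 7.684 = 28.44 W

28.4 W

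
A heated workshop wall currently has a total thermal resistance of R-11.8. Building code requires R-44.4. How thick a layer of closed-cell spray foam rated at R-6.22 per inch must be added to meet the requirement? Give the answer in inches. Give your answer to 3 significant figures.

5.24 in

ΔR = 44.4 − 11.8 = 32.6 ft²·°F·h/BTU
L = ΔR / (R/in) = 32.6/6.22 = 5.241 in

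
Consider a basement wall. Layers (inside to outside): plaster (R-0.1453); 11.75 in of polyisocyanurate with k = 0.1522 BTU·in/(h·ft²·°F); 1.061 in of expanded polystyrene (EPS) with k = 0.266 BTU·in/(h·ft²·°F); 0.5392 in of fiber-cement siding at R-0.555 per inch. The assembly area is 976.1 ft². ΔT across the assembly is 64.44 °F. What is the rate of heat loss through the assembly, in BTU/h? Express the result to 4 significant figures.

11.75/0.1522 = 77.201
1.061/0.266 = 3.9887
0.5392 × 0.555 = 0.29926
R_total = 0.1453 + 77.201 + 3.9887 + 0.29926 = 81.634 ft²·°F·h/BTU
Q = A·ΔT/R = 976.1 × 64.44 / 81.634 = 770.51 BTU/h

770.5 BTU/h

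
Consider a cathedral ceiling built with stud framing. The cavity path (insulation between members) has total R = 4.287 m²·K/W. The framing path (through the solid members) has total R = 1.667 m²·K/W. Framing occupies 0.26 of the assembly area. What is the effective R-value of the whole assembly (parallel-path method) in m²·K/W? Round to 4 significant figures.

3.043 m²·K/W

U_eff = 0.74/4.287 + 0.26/1.667 = 0.17261 + 0.15597 = 0.32858
R_eff = 1/U_eff = 3.0434 m²·K/W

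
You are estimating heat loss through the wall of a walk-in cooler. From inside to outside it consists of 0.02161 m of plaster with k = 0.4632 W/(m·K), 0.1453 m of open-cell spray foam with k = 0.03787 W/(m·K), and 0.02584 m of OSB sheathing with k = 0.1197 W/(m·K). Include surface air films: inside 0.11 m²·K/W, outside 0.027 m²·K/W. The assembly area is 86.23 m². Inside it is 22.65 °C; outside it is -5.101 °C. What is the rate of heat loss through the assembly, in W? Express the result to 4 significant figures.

564.9 W

0.02161/0.4632 = 0.046654
0.1453/0.03787 = 3.8368
0.02584/0.1197 = 0.21587
R_total = 0.11 + 0.046654 + 3.8368 + 0.21587 + 0.027 = 4.2363 m²·K/W
Q = A·ΔT/R = 86.23 × (22.65 − (-5.101)) / 4.2363 = 564.87 W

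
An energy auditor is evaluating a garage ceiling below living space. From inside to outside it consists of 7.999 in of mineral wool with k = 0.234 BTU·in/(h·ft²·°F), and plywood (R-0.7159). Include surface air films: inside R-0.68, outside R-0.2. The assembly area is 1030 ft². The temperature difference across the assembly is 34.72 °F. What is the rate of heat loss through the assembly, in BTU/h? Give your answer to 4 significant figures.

7.999/0.234 = 34.184
R_total = 0.68 + 34.184 + 0.7159 + 0.2 = 35.78 ft²·°F·h/BTU
Q = A·ΔT/R = 1030 × 34.72 / 35.78 = 999.5 BTU/h

999.5 BTU/h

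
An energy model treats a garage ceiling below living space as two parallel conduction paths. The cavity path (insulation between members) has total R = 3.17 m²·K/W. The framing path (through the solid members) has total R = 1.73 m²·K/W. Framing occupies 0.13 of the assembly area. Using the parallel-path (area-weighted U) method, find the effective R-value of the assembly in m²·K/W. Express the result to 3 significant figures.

U_eff = 0.87/3.17 + 0.13/1.73 = 0.2744 + 0.07514 = 0.3496
R_eff = 1/U_eff = 2.86 m²·K/W

2.86 m²·K/W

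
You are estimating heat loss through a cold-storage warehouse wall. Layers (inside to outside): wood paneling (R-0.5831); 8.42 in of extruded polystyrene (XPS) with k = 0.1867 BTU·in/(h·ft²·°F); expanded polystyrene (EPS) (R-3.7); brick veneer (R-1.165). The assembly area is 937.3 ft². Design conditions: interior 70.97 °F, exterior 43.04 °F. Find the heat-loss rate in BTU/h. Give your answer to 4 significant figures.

8.42/0.1867 = 45.099
R_total = 0.5831 + 45.099 + 3.7 + 1.165 = 50.547 ft²·°F·h/BTU
Q = A·ΔT/R = 937.3 × (70.97 − 43.04) / 50.547 = 517.91 BTU/h

517.9 BTU/h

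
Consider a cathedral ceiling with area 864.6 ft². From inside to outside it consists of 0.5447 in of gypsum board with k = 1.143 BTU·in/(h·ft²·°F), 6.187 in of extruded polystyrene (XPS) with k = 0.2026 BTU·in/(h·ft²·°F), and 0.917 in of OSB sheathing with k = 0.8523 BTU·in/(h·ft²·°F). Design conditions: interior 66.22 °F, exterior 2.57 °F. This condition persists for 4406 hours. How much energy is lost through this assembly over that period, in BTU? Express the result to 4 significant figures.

7556000 BTU

0.5447/1.143 = 0.47655
6.187/0.2026 = 30.538
0.917/0.8523 = 1.0759
R_total = 0.47655 + 30.538 + 1.0759 = 32.09 ft²·°F·h/BTU
Q = 864.6 × (66.22 − 2.57) / 32.09 = 1714.9 BTU/h
E = 1714.9 × 4406 = 7555800 BTU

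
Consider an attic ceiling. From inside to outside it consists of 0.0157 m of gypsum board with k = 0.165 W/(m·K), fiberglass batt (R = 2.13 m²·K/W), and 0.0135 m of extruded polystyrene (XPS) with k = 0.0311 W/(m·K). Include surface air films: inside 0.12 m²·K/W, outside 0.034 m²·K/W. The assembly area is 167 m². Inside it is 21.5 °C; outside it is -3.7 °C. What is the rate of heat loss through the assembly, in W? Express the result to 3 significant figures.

0.0157/0.165 = 0.09515
0.0135/0.0311 = 0.4341
R_total = 0.12 + 0.09515 + 2.13 + 0.4341 + 0.034 = 2.813 m²·K/W
Q = A·ΔT/R = 167 × (21.5 − (-3.7)) / 2.813 = 1496 W

1500 W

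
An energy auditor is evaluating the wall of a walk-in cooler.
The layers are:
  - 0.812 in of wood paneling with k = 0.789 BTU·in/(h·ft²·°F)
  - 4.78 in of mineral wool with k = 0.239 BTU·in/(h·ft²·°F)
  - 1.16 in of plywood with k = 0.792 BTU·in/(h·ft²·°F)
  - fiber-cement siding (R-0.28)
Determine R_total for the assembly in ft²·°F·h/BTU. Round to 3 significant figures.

22.8 ft²·°F·h/BTU

0.812/0.789 = 1.029
4.78/0.239 = 20
1.16/0.792 = 1.465
R_total = 1.029 + 20 + 1.465 + 0.28 = 22.77 ft²·°F·h/BTU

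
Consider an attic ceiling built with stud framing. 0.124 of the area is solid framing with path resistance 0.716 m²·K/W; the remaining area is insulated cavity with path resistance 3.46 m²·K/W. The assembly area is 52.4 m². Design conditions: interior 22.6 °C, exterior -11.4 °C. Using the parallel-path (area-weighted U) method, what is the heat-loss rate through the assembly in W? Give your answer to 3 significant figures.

U_eff = 0.876/3.46 + 0.124/0.716 = 0.2532 + 0.1732 = 0.4264
R_eff = 1/U_eff = 2.345 m²·K/W
Q = 52.4 × (22.6 − (-11.4)) / 2.345 = 759.6 W

760 W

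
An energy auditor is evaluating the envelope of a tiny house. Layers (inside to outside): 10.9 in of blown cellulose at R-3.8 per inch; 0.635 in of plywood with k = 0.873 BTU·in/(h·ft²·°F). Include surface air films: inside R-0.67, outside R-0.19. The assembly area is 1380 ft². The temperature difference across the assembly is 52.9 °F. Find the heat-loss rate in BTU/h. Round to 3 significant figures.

1700 BTU/h

10.9 × 3.8 = 41.42
0.635/0.873 = 0.7274
R_total = 0.67 + 41.42 + 0.7274 + 0.19 = 43.01 ft²·°F·h/BTU
Q = A·ΔT/R = 1380 × 52.9 / 43.01 = 1697 BTU/h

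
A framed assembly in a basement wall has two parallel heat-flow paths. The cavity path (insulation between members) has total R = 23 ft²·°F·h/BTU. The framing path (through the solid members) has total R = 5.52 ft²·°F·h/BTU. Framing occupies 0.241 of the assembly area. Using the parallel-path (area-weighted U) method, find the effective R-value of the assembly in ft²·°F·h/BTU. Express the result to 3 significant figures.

13.0 ft²·°F·h/BTU

U_eff = 0.759/23 + 0.241/5.52 = 0.033 + 0.04366 = 0.07666
R_eff = 1/U_eff = 13.04 ft²·°F·h/BTU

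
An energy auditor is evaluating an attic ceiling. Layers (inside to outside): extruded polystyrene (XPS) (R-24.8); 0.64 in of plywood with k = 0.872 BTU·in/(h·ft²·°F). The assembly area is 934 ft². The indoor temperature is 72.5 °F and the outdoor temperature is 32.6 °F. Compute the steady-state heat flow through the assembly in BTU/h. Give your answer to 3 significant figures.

1460 BTU/h

0.64/0.872 = 0.7339
R_total = 24.8 + 0.7339 = 25.53 ft²·°F·h/BTU
Q = A·ΔT/R = 934 × (72.5 − 32.6) / 25.53 = 1459 BTU/h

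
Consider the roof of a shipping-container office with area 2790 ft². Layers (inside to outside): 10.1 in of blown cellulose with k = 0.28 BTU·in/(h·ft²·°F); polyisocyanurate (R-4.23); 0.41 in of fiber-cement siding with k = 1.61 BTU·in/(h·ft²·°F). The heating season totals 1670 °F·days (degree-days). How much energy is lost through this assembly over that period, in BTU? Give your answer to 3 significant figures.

10.1/0.28 = 36.07
0.41/1.61 = 0.2547
R_total = 36.07 + 4.23 + 0.2547 = 40.56 ft²·°F·h/BTU
E = A × HDD × 24 / R = 2790 × 1670 × 24 / 40.56 = 2757000 BTU

2760000 BTU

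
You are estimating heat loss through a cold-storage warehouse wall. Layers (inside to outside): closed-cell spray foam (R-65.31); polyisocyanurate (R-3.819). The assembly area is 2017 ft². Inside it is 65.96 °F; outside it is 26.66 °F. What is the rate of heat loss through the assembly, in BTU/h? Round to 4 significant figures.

1147 BTU/h

R_total = 65.31 + 3.819 = 69.129 ft²·°F·h/BTU
Q = A·ΔT/R = 2017 × (65.96 − 26.66) / 69.129 = 1146.7 BTU/h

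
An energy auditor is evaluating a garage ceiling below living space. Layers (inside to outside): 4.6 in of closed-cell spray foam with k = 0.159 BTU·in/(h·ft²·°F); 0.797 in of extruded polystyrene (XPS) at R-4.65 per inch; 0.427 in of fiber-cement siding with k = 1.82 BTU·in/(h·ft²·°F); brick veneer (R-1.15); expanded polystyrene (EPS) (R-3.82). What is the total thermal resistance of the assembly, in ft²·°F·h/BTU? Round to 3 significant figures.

37.8 ft²·°F·h/BTU

4.6/0.159 = 28.93
0.797 × 4.65 = 3.706
0.427/1.82 = 0.2346
R_total = 28.93 + 3.706 + 0.2346 + 1.15 + 3.82 = 37.84 ft²·°F·h/BTU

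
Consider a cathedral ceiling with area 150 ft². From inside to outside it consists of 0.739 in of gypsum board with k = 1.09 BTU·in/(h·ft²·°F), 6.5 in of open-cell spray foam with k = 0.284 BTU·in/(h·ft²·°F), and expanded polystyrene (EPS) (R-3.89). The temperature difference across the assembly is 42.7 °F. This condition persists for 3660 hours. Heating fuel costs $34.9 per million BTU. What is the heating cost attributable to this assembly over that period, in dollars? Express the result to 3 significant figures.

0.739/1.09 = 0.678
6.5/0.284 = 22.89
R_total = 0.678 + 22.89 + 3.89 = 27.46 ft²·°F·h/BTU
Q = 150 × 42.7 / 27.46 = 233.3 BTU/h
E = 233.3 × 3660 = 853800 BTU
Cost = 853800/10⁶ × 34.9 = $29.8

29.8 dollars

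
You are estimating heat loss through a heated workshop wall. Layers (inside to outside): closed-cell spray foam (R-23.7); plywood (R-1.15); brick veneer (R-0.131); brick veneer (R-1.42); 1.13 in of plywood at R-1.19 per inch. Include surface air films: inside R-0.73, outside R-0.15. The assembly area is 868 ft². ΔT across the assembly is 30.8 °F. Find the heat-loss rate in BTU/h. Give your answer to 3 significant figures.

934 BTU/h

1.13 × 1.19 = 1.345
R_total = 0.73 + 23.7 + 1.15 + 0.131 + 1.42 + 1.345 + 0.15 = 28.63 ft²·°F·h/BTU
Q = A·ΔT/R = 868 × 30.8 / 28.63 = 933.9 BTU/h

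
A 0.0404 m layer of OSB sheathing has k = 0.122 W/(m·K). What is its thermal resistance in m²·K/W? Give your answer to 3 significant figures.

0.331 m²·K/W

R = L/k = 0.0404/0.122 = 0.3311 m²·K/W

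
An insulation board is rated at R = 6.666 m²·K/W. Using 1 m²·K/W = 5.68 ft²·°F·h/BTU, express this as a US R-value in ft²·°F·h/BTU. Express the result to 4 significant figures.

37.86 ft²·°F·h/BTU

R_US = 6.666 × 5.68 = 37.863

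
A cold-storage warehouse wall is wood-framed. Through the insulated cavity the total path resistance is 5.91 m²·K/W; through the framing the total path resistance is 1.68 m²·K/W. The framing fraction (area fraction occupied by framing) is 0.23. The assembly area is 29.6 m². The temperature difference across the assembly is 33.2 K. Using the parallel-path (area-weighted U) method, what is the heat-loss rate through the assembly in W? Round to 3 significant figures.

263 W

U_eff = 0.77/5.91 + 0.23/1.68 = 0.1303 + 0.1369 = 0.2672
R_eff = 1/U_eff = 3.743 m²·K/W
Q = 29.6 × 33.2 / 3.743 = 262.6 W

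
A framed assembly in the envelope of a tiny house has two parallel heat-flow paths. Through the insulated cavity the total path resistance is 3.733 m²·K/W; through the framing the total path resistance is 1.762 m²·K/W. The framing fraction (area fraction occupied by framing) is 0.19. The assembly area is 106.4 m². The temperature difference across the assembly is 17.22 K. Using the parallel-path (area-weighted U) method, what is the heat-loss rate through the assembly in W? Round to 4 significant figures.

U_eff = 0.81/3.733 + 0.19/1.762 = 0.21698 + 0.10783 = 0.32482
R_eff = 1/U_eff = 3.0787 m²·K/W
Q = 106.4 × 17.22 / 3.0787 = 595.13 W

595.1 W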